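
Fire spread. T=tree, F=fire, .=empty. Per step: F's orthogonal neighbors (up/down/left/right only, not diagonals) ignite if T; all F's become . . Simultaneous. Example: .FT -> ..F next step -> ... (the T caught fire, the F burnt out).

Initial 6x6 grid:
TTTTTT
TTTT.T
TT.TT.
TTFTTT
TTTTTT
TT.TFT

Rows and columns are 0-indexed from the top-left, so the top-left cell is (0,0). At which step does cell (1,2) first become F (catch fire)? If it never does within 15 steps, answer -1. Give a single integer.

Step 1: cell (1,2)='T' (+6 fires, +2 burnt)
Step 2: cell (1,2)='T' (+7 fires, +6 burnt)
Step 3: cell (1,2)='T' (+7 fires, +7 burnt)
Step 4: cell (1,2)='F' (+5 fires, +7 burnt)
  -> target ignites at step 4
Step 5: cell (1,2)='.' (+3 fires, +5 burnt)
Step 6: cell (1,2)='.' (+1 fires, +3 burnt)
Step 7: cell (1,2)='.' (+1 fires, +1 burnt)
Step 8: cell (1,2)='.' (+0 fires, +1 burnt)
  fire out at step 8

4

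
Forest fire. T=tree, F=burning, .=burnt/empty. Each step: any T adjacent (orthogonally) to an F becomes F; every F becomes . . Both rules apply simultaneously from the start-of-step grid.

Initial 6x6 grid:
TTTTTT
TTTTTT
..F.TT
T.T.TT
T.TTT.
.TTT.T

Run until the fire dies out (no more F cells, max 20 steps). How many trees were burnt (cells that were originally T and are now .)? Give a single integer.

Step 1: +2 fires, +1 burnt (F count now 2)
Step 2: +4 fires, +2 burnt (F count now 4)
Step 3: +6 fires, +4 burnt (F count now 6)
Step 4: +7 fires, +6 burnt (F count now 7)
Step 5: +3 fires, +7 burnt (F count now 3)
Step 6: +1 fires, +3 burnt (F count now 1)
Step 7: +0 fires, +1 burnt (F count now 0)
Fire out after step 7
Initially T: 26, now '.': 33
Total burnt (originally-T cells now '.'): 23

Answer: 23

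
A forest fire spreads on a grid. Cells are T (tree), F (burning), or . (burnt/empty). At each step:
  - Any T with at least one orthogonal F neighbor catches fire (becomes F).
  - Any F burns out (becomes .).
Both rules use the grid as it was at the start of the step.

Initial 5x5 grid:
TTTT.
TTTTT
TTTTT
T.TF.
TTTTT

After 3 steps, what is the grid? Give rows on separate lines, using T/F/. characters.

Step 1: 3 trees catch fire, 1 burn out
  TTTT.
  TTTTT
  TTTFT
  T.F..
  TTTFT
Step 2: 5 trees catch fire, 3 burn out
  TTTT.
  TTTFT
  TTF.F
  T....
  TTF.F
Step 3: 5 trees catch fire, 5 burn out
  TTTF.
  TTF.F
  TF...
  T....
  TF...

TTTF.
TTF.F
TF...
T....
TF...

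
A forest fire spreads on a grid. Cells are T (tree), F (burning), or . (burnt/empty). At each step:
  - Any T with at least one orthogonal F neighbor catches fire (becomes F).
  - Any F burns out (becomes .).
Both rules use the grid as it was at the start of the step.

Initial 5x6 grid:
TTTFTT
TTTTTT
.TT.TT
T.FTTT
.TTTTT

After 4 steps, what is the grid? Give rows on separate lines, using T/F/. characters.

Step 1: 6 trees catch fire, 2 burn out
  TTF.FT
  TTTFTT
  .TF.TT
  T..FTT
  .TFTTT
Step 2: 8 trees catch fire, 6 burn out
  TF...F
  TTF.FT
  .F..TT
  T...FT
  .F.FTT
Step 3: 6 trees catch fire, 8 burn out
  F.....
  TF...F
  ....FT
  T....F
  ....FT
Step 4: 3 trees catch fire, 6 burn out
  ......
  F.....
  .....F
  T.....
  .....F

......
F.....
.....F
T.....
.....F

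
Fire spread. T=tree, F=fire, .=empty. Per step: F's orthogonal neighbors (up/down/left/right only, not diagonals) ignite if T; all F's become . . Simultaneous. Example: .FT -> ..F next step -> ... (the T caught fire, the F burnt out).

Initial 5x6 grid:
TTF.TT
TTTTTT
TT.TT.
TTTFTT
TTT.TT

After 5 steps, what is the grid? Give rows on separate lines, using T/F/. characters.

Step 1: 5 trees catch fire, 2 burn out
  TF..TT
  TTFTTT
  TT.FT.
  TTF.FT
  TTT.TT
Step 2: 8 trees catch fire, 5 burn out
  F...TT
  TF.FTT
  TT..F.
  TF...F
  TTF.FT
Step 3: 6 trees catch fire, 8 burn out
  ....TT
  F...FT
  TF....
  F.....
  TF...F
Step 4: 4 trees catch fire, 6 burn out
  ....FT
  .....F
  F.....
  ......
  F.....
Step 5: 1 trees catch fire, 4 burn out
  .....F
  ......
  ......
  ......
  ......

.....F
......
......
......
......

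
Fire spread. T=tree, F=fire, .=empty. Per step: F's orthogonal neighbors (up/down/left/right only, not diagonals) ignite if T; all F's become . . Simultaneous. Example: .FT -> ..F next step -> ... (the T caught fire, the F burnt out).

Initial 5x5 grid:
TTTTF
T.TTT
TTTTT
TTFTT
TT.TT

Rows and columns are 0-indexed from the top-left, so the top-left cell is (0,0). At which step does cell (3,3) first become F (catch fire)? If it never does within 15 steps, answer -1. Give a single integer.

Step 1: cell (3,3)='F' (+5 fires, +2 burnt)
  -> target ignites at step 1
Step 2: cell (3,3)='.' (+10 fires, +5 burnt)
Step 3: cell (3,3)='.' (+4 fires, +10 burnt)
Step 4: cell (3,3)='.' (+2 fires, +4 burnt)
Step 5: cell (3,3)='.' (+0 fires, +2 burnt)
  fire out at step 5

1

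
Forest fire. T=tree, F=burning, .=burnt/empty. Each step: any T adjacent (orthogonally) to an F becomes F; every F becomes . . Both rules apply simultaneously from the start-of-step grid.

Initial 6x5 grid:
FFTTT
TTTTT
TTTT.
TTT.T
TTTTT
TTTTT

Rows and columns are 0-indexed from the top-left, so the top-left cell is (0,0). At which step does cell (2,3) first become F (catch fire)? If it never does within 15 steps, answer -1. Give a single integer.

Step 1: cell (2,3)='T' (+3 fires, +2 burnt)
Step 2: cell (2,3)='T' (+4 fires, +3 burnt)
Step 3: cell (2,3)='T' (+5 fires, +4 burnt)
Step 4: cell (2,3)='F' (+5 fires, +5 burnt)
  -> target ignites at step 4
Step 5: cell (2,3)='.' (+3 fires, +5 burnt)
Step 6: cell (2,3)='.' (+2 fires, +3 burnt)
Step 7: cell (2,3)='.' (+2 fires, +2 burnt)
Step 8: cell (2,3)='.' (+2 fires, +2 burnt)
Step 9: cell (2,3)='.' (+0 fires, +2 burnt)
  fire out at step 9

4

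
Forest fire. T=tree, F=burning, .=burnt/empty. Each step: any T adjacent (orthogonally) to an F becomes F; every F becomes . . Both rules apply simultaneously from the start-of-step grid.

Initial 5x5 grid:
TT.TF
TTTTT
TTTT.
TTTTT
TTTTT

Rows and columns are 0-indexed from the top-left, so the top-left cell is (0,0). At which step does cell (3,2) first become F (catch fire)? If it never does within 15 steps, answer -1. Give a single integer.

Step 1: cell (3,2)='T' (+2 fires, +1 burnt)
Step 2: cell (3,2)='T' (+1 fires, +2 burnt)
Step 3: cell (3,2)='T' (+2 fires, +1 burnt)
Step 4: cell (3,2)='T' (+3 fires, +2 burnt)
Step 5: cell (3,2)='F' (+6 fires, +3 burnt)
  -> target ignites at step 5
Step 6: cell (3,2)='.' (+5 fires, +6 burnt)
Step 7: cell (3,2)='.' (+2 fires, +5 burnt)
Step 8: cell (3,2)='.' (+1 fires, +2 burnt)
Step 9: cell (3,2)='.' (+0 fires, +1 burnt)
  fire out at step 9

5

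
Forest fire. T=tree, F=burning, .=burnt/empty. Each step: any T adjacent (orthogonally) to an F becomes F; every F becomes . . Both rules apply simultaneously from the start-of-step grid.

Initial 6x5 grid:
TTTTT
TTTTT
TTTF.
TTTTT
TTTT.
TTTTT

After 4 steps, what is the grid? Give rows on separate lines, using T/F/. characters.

Step 1: 3 trees catch fire, 1 burn out
  TTTTT
  TTTFT
  TTF..
  TTTFT
  TTTT.
  TTTTT
Step 2: 7 trees catch fire, 3 burn out
  TTTFT
  TTF.F
  TF...
  TTF.F
  TTTF.
  TTTTT
Step 3: 7 trees catch fire, 7 burn out
  TTF.F
  TF...
  F....
  TF...
  TTF..
  TTTFT
Step 4: 6 trees catch fire, 7 burn out
  TF...
  F....
  .....
  F....
  TF...
  TTF.F

TF...
F....
.....
F....
TF...
TTF.F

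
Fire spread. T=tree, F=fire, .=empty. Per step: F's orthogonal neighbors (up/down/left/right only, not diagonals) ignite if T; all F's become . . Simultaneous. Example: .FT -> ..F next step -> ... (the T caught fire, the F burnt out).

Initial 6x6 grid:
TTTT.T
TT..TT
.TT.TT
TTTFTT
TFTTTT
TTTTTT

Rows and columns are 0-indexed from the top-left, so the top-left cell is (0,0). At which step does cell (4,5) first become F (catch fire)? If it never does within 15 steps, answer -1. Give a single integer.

Step 1: cell (4,5)='T' (+7 fires, +2 burnt)
Step 2: cell (4,5)='T' (+9 fires, +7 burnt)
Step 3: cell (4,5)='F' (+5 fires, +9 burnt)
  -> target ignites at step 3
Step 4: cell (4,5)='.' (+4 fires, +5 burnt)
Step 5: cell (4,5)='.' (+3 fires, +4 burnt)
Step 6: cell (4,5)='.' (+1 fires, +3 burnt)
Step 7: cell (4,5)='.' (+0 fires, +1 burnt)
  fire out at step 7

3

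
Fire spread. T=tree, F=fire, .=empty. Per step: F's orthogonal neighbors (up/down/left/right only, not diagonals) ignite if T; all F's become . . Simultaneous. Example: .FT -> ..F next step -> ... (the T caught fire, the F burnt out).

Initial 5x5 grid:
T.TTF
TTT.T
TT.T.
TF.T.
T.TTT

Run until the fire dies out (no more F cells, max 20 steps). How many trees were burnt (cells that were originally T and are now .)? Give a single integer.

Step 1: +4 fires, +2 burnt (F count now 4)
Step 2: +4 fires, +4 burnt (F count now 4)
Step 3: +2 fires, +4 burnt (F count now 2)
Step 4: +1 fires, +2 burnt (F count now 1)
Step 5: +0 fires, +1 burnt (F count now 0)
Fire out after step 5
Initially T: 16, now '.': 20
Total burnt (originally-T cells now '.'): 11

Answer: 11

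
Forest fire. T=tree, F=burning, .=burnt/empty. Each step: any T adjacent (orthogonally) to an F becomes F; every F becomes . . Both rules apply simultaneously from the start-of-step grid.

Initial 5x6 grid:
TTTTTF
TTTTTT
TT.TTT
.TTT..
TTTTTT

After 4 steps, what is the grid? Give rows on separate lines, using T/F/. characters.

Step 1: 2 trees catch fire, 1 burn out
  TTTTF.
  TTTTTF
  TT.TTT
  .TTT..
  TTTTTT
Step 2: 3 trees catch fire, 2 burn out
  TTTF..
  TTTTF.
  TT.TTF
  .TTT..
  TTTTTT
Step 3: 3 trees catch fire, 3 burn out
  TTF...
  TTTF..
  TT.TF.
  .TTT..
  TTTTTT
Step 4: 3 trees catch fire, 3 burn out
  TF....
  TTF...
  TT.F..
  .TTT..
  TTTTTT

TF....
TTF...
TT.F..
.TTT..
TTTTTT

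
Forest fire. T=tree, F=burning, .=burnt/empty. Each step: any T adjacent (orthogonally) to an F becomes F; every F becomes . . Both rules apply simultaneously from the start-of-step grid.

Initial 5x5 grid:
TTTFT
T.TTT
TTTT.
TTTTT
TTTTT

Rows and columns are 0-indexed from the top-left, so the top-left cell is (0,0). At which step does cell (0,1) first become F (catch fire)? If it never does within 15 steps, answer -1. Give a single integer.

Step 1: cell (0,1)='T' (+3 fires, +1 burnt)
Step 2: cell (0,1)='F' (+4 fires, +3 burnt)
  -> target ignites at step 2
Step 3: cell (0,1)='.' (+3 fires, +4 burnt)
Step 4: cell (0,1)='.' (+5 fires, +3 burnt)
Step 5: cell (0,1)='.' (+4 fires, +5 burnt)
Step 6: cell (0,1)='.' (+2 fires, +4 burnt)
Step 7: cell (0,1)='.' (+1 fires, +2 burnt)
Step 8: cell (0,1)='.' (+0 fires, +1 burnt)
  fire out at step 8

2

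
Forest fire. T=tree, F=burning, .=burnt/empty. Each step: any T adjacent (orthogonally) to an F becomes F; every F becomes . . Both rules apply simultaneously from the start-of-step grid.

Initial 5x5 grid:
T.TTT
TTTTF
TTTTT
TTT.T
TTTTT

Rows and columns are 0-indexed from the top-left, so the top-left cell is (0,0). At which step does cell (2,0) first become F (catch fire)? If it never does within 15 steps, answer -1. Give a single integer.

Step 1: cell (2,0)='T' (+3 fires, +1 burnt)
Step 2: cell (2,0)='T' (+4 fires, +3 burnt)
Step 3: cell (2,0)='T' (+4 fires, +4 burnt)
Step 4: cell (2,0)='T' (+4 fires, +4 burnt)
Step 5: cell (2,0)='F' (+4 fires, +4 burnt)
  -> target ignites at step 5
Step 6: cell (2,0)='.' (+2 fires, +4 burnt)
Step 7: cell (2,0)='.' (+1 fires, +2 burnt)
Step 8: cell (2,0)='.' (+0 fires, +1 burnt)
  fire out at step 8

5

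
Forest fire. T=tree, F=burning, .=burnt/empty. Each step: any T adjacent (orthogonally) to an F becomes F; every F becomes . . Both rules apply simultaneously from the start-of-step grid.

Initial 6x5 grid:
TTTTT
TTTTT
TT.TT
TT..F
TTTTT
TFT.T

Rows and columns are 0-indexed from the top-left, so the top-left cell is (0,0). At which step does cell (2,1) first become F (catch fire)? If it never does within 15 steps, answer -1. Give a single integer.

Step 1: cell (2,1)='T' (+5 fires, +2 burnt)
Step 2: cell (2,1)='T' (+7 fires, +5 burnt)
Step 3: cell (2,1)='F' (+4 fires, +7 burnt)
  -> target ignites at step 3
Step 4: cell (2,1)='.' (+4 fires, +4 burnt)
Step 5: cell (2,1)='.' (+3 fires, +4 burnt)
Step 6: cell (2,1)='.' (+1 fires, +3 burnt)
Step 7: cell (2,1)='.' (+0 fires, +1 burnt)
  fire out at step 7

3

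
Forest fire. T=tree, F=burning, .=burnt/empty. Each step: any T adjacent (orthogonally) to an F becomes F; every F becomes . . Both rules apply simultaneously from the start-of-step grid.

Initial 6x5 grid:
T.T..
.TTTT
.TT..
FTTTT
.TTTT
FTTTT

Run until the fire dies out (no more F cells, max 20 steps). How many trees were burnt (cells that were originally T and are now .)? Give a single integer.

Step 1: +2 fires, +2 burnt (F count now 2)
Step 2: +4 fires, +2 burnt (F count now 4)
Step 3: +5 fires, +4 burnt (F count now 5)
Step 4: +4 fires, +5 burnt (F count now 4)
Step 5: +3 fires, +4 burnt (F count now 3)
Step 6: +1 fires, +3 burnt (F count now 1)
Step 7: +0 fires, +1 burnt (F count now 0)
Fire out after step 7
Initially T: 20, now '.': 29
Total burnt (originally-T cells now '.'): 19

Answer: 19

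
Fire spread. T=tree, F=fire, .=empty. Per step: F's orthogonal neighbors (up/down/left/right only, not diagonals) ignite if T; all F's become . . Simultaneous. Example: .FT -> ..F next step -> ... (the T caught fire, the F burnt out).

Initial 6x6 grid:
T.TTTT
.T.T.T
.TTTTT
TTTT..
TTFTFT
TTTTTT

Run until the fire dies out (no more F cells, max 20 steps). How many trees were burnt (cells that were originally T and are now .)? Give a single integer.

Step 1: +6 fires, +2 burnt (F count now 6)
Step 2: +7 fires, +6 burnt (F count now 7)
Step 3: +4 fires, +7 burnt (F count now 4)
Step 4: +3 fires, +4 burnt (F count now 3)
Step 5: +2 fires, +3 burnt (F count now 2)
Step 6: +3 fires, +2 burnt (F count now 3)
Step 7: +1 fires, +3 burnt (F count now 1)
Step 8: +0 fires, +1 burnt (F count now 0)
Fire out after step 8
Initially T: 27, now '.': 35
Total burnt (originally-T cells now '.'): 26

Answer: 26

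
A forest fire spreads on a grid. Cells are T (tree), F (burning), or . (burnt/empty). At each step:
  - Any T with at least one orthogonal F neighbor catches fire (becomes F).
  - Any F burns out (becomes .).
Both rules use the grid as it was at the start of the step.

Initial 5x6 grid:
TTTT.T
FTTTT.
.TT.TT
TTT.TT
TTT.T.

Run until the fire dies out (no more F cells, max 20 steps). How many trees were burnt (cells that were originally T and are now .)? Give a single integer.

Step 1: +2 fires, +1 burnt (F count now 2)
Step 2: +3 fires, +2 burnt (F count now 3)
Step 3: +4 fires, +3 burnt (F count now 4)
Step 4: +5 fires, +4 burnt (F count now 5)
Step 5: +3 fires, +5 burnt (F count now 3)
Step 6: +2 fires, +3 burnt (F count now 2)
Step 7: +2 fires, +2 burnt (F count now 2)
Step 8: +0 fires, +2 burnt (F count now 0)
Fire out after step 8
Initially T: 22, now '.': 29
Total burnt (originally-T cells now '.'): 21

Answer: 21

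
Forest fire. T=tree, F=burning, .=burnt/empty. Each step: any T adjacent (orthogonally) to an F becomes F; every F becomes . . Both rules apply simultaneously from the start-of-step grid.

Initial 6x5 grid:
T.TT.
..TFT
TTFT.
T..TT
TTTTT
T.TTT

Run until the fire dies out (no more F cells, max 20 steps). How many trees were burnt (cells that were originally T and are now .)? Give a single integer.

Step 1: +5 fires, +2 burnt (F count now 5)
Step 2: +3 fires, +5 burnt (F count now 3)
Step 3: +3 fires, +3 burnt (F count now 3)
Step 4: +4 fires, +3 burnt (F count now 4)
Step 5: +4 fires, +4 burnt (F count now 4)
Step 6: +0 fires, +4 burnt (F count now 0)
Fire out after step 6
Initially T: 20, now '.': 29
Total burnt (originally-T cells now '.'): 19

Answer: 19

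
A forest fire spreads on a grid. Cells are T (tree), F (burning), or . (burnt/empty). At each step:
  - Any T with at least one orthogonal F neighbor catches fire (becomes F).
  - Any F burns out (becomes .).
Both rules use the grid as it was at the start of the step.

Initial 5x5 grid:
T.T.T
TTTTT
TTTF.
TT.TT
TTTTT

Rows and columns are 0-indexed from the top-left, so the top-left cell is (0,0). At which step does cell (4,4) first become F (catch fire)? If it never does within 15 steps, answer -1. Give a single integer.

Step 1: cell (4,4)='T' (+3 fires, +1 burnt)
Step 2: cell (4,4)='T' (+5 fires, +3 burnt)
Step 3: cell (4,4)='F' (+7 fires, +5 burnt)
  -> target ignites at step 3
Step 4: cell (4,4)='.' (+3 fires, +7 burnt)
Step 5: cell (4,4)='.' (+2 fires, +3 burnt)
Step 6: cell (4,4)='.' (+0 fires, +2 burnt)
  fire out at step 6

3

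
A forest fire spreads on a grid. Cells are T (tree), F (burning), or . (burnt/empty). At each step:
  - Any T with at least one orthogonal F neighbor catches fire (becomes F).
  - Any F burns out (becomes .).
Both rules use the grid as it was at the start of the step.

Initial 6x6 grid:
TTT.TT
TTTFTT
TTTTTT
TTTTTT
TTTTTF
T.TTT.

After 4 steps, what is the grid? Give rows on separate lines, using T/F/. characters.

Step 1: 5 trees catch fire, 2 burn out
  TTT.TT
  TTF.FT
  TTTFTT
  TTTTTF
  TTTTF.
  T.TTT.
Step 2: 11 trees catch fire, 5 burn out
  TTF.FT
  TF...F
  TTF.FF
  TTTFF.
  TTTF..
  T.TTF.
Step 3: 7 trees catch fire, 11 burn out
  TF...F
  F.....
  TF....
  TTF...
  TTF...
  T.TF..
Step 4: 5 trees catch fire, 7 burn out
  F.....
  ......
  F.....
  TF....
  TF....
  T.F...

F.....
......
F.....
TF....
TF....
T.F...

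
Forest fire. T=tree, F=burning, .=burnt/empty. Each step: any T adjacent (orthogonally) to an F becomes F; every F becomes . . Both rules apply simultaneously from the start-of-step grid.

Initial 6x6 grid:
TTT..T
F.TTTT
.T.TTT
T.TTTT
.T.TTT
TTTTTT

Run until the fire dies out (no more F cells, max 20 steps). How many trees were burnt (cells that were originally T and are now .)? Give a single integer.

Step 1: +1 fires, +1 burnt (F count now 1)
Step 2: +1 fires, +1 burnt (F count now 1)
Step 3: +1 fires, +1 burnt (F count now 1)
Step 4: +1 fires, +1 burnt (F count now 1)
Step 5: +1 fires, +1 burnt (F count now 1)
Step 6: +2 fires, +1 burnt (F count now 2)
Step 7: +3 fires, +2 burnt (F count now 3)
Step 8: +5 fires, +3 burnt (F count now 5)
Step 9: +3 fires, +5 burnt (F count now 3)
Step 10: +3 fires, +3 burnt (F count now 3)
Step 11: +2 fires, +3 burnt (F count now 2)
Step 12: +2 fires, +2 burnt (F count now 2)
Step 13: +0 fires, +2 burnt (F count now 0)
Fire out after step 13
Initially T: 27, now '.': 34
Total burnt (originally-T cells now '.'): 25

Answer: 25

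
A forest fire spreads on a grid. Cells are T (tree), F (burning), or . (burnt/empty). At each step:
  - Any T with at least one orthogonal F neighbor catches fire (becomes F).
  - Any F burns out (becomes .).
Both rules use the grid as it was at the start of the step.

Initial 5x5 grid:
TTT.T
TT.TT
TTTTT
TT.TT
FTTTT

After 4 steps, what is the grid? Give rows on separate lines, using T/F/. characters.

Step 1: 2 trees catch fire, 1 burn out
  TTT.T
  TT.TT
  TTTTT
  FT.TT
  .FTTT
Step 2: 3 trees catch fire, 2 burn out
  TTT.T
  TT.TT
  FTTTT
  .F.TT
  ..FTT
Step 3: 3 trees catch fire, 3 burn out
  TTT.T
  FT.TT
  .FTTT
  ...TT
  ...FT
Step 4: 5 trees catch fire, 3 burn out
  FTT.T
  .F.TT
  ..FTT
  ...FT
  ....F

FTT.T
.F.TT
..FTT
...FT
....F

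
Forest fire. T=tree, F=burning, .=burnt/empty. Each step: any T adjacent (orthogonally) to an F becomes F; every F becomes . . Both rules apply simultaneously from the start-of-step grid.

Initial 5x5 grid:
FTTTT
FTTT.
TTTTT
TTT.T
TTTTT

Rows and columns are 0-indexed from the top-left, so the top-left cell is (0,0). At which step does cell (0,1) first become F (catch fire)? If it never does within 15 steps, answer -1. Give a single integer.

Step 1: cell (0,1)='F' (+3 fires, +2 burnt)
  -> target ignites at step 1
Step 2: cell (0,1)='.' (+4 fires, +3 burnt)
Step 3: cell (0,1)='.' (+5 fires, +4 burnt)
Step 4: cell (0,1)='.' (+4 fires, +5 burnt)
Step 5: cell (0,1)='.' (+2 fires, +4 burnt)
Step 6: cell (0,1)='.' (+2 fires, +2 burnt)
Step 7: cell (0,1)='.' (+1 fires, +2 burnt)
Step 8: cell (0,1)='.' (+0 fires, +1 burnt)
  fire out at step 8

1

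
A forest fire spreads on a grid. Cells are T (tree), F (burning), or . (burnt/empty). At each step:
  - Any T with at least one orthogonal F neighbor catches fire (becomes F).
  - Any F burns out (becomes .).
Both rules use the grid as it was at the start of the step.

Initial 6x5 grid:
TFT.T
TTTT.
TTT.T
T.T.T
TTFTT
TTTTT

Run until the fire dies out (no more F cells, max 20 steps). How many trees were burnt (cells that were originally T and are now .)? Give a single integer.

Answer: 22

Derivation:
Step 1: +7 fires, +2 burnt (F count now 7)
Step 2: +8 fires, +7 burnt (F count now 8)
Step 3: +6 fires, +8 burnt (F count now 6)
Step 4: +1 fires, +6 burnt (F count now 1)
Step 5: +0 fires, +1 burnt (F count now 0)
Fire out after step 5
Initially T: 23, now '.': 29
Total burnt (originally-T cells now '.'): 22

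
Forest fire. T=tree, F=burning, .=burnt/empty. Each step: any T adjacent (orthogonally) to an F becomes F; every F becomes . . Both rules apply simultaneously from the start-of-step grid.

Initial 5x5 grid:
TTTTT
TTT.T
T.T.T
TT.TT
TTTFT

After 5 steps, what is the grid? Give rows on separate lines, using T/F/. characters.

Step 1: 3 trees catch fire, 1 burn out
  TTTTT
  TTT.T
  T.T.T
  TT.FT
  TTF.F
Step 2: 2 trees catch fire, 3 burn out
  TTTTT
  TTT.T
  T.T.T
  TT..F
  TF...
Step 3: 3 trees catch fire, 2 burn out
  TTTTT
  TTT.T
  T.T.F
  TF...
  F....
Step 4: 2 trees catch fire, 3 burn out
  TTTTT
  TTT.F
  T.T..
  F....
  .....
Step 5: 2 trees catch fire, 2 burn out
  TTTTF
  TTT..
  F.T..
  .....
  .....

TTTTF
TTT..
F.T..
.....
.....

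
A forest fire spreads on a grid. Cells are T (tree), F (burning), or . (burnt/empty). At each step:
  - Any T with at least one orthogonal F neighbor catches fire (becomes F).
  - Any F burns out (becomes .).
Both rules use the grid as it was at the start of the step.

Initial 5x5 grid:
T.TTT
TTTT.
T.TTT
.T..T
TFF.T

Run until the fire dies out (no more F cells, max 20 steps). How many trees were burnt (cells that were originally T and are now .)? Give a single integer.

Step 1: +2 fires, +2 burnt (F count now 2)
Step 2: +0 fires, +2 burnt (F count now 0)
Fire out after step 2
Initially T: 16, now '.': 11
Total burnt (originally-T cells now '.'): 2

Answer: 2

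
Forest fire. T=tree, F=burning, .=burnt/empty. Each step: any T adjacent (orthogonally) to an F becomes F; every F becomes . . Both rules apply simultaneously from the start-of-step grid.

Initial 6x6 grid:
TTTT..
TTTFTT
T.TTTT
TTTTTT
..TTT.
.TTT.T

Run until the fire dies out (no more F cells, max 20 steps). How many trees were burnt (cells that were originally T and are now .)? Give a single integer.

Answer: 26

Derivation:
Step 1: +4 fires, +1 burnt (F count now 4)
Step 2: +6 fires, +4 burnt (F count now 6)
Step 3: +6 fires, +6 burnt (F count now 6)
Step 4: +7 fires, +6 burnt (F count now 7)
Step 5: +2 fires, +7 burnt (F count now 2)
Step 6: +1 fires, +2 burnt (F count now 1)
Step 7: +0 fires, +1 burnt (F count now 0)
Fire out after step 7
Initially T: 27, now '.': 35
Total burnt (originally-T cells now '.'): 26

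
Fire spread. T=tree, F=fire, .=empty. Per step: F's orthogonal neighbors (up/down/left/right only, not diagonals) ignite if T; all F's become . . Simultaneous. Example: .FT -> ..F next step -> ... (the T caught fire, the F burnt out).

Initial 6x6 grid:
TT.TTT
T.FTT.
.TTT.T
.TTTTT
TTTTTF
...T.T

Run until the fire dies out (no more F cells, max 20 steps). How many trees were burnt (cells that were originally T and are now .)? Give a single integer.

Answer: 21

Derivation:
Step 1: +5 fires, +2 burnt (F count now 5)
Step 2: +8 fires, +5 burnt (F count now 8)
Step 3: +5 fires, +8 burnt (F count now 5)
Step 4: +2 fires, +5 burnt (F count now 2)
Step 5: +1 fires, +2 burnt (F count now 1)
Step 6: +0 fires, +1 burnt (F count now 0)
Fire out after step 6
Initially T: 24, now '.': 33
Total burnt (originally-T cells now '.'): 21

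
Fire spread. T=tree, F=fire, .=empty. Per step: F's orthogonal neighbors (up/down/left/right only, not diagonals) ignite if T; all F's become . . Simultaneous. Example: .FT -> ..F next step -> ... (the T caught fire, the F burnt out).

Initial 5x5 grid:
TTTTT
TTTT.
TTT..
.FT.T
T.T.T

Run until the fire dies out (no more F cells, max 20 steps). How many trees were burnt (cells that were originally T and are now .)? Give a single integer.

Step 1: +2 fires, +1 burnt (F count now 2)
Step 2: +4 fires, +2 burnt (F count now 4)
Step 3: +3 fires, +4 burnt (F count now 3)
Step 4: +3 fires, +3 burnt (F count now 3)
Step 5: +1 fires, +3 burnt (F count now 1)
Step 6: +1 fires, +1 burnt (F count now 1)
Step 7: +0 fires, +1 burnt (F count now 0)
Fire out after step 7
Initially T: 17, now '.': 22
Total burnt (originally-T cells now '.'): 14

Answer: 14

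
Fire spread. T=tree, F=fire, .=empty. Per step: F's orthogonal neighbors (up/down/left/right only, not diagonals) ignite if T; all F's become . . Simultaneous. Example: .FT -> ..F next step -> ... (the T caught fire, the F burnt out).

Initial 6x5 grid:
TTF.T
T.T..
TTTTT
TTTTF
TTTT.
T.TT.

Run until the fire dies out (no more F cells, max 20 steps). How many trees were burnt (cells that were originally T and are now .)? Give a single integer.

Answer: 20

Derivation:
Step 1: +4 fires, +2 burnt (F count now 4)
Step 2: +5 fires, +4 burnt (F count now 5)
Step 3: +5 fires, +5 burnt (F count now 5)
Step 4: +4 fires, +5 burnt (F count now 4)
Step 5: +1 fires, +4 burnt (F count now 1)
Step 6: +1 fires, +1 burnt (F count now 1)
Step 7: +0 fires, +1 burnt (F count now 0)
Fire out after step 7
Initially T: 21, now '.': 29
Total burnt (originally-T cells now '.'): 20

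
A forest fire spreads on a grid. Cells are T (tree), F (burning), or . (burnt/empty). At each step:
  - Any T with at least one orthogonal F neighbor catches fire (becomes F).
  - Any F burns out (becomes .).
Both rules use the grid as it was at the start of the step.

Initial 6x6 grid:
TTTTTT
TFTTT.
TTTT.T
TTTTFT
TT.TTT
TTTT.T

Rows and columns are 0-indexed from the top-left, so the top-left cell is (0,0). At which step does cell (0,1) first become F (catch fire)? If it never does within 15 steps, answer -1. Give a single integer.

Step 1: cell (0,1)='F' (+7 fires, +2 burnt)
  -> target ignites at step 1
Step 2: cell (0,1)='.' (+11 fires, +7 burnt)
Step 3: cell (0,1)='.' (+6 fires, +11 burnt)
Step 4: cell (0,1)='.' (+4 fires, +6 burnt)
Step 5: cell (0,1)='.' (+2 fires, +4 burnt)
Step 6: cell (0,1)='.' (+0 fires, +2 burnt)
  fire out at step 6

1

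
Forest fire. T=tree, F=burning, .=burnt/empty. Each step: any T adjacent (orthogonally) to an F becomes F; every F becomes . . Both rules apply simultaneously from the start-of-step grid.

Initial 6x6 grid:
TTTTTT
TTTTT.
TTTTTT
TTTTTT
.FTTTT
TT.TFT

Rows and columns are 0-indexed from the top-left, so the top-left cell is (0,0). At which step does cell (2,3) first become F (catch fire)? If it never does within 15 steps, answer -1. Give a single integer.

Step 1: cell (2,3)='T' (+6 fires, +2 burnt)
Step 2: cell (2,3)='T' (+7 fires, +6 burnt)
Step 3: cell (2,3)='T' (+6 fires, +7 burnt)
Step 4: cell (2,3)='F' (+6 fires, +6 burnt)
  -> target ignites at step 4
Step 5: cell (2,3)='.' (+4 fires, +6 burnt)
Step 6: cell (2,3)='.' (+2 fires, +4 burnt)
Step 7: cell (2,3)='.' (+0 fires, +2 burnt)
  fire out at step 7

4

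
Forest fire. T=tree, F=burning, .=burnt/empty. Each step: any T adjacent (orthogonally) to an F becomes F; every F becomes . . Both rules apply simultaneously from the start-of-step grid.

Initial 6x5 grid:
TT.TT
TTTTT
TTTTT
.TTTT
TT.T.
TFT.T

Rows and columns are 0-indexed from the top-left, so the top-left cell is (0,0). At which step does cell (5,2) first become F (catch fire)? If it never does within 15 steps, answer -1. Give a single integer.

Step 1: cell (5,2)='F' (+3 fires, +1 burnt)
  -> target ignites at step 1
Step 2: cell (5,2)='.' (+2 fires, +3 burnt)
Step 3: cell (5,2)='.' (+2 fires, +2 burnt)
Step 4: cell (5,2)='.' (+4 fires, +2 burnt)
Step 5: cell (5,2)='.' (+6 fires, +4 burnt)
Step 6: cell (5,2)='.' (+3 fires, +6 burnt)
Step 7: cell (5,2)='.' (+2 fires, +3 burnt)
Step 8: cell (5,2)='.' (+1 fires, +2 burnt)
Step 9: cell (5,2)='.' (+0 fires, +1 burnt)
  fire out at step 9

1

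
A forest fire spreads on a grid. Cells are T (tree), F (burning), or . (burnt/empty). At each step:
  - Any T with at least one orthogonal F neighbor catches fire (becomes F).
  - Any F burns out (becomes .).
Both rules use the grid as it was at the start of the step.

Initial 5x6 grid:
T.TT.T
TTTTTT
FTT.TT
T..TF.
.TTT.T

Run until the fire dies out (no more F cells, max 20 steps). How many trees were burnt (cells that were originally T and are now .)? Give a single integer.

Answer: 19

Derivation:
Step 1: +5 fires, +2 burnt (F count now 5)
Step 2: +6 fires, +5 burnt (F count now 6)
Step 3: +4 fires, +6 burnt (F count now 4)
Step 4: +4 fires, +4 burnt (F count now 4)
Step 5: +0 fires, +4 burnt (F count now 0)
Fire out after step 5
Initially T: 20, now '.': 29
Total burnt (originally-T cells now '.'): 19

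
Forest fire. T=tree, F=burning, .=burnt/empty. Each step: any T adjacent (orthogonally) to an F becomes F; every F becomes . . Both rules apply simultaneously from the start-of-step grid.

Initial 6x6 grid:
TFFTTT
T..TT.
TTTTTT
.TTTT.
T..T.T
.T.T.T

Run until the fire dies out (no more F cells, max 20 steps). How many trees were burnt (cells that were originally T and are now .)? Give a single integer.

Step 1: +2 fires, +2 burnt (F count now 2)
Step 2: +3 fires, +2 burnt (F count now 3)
Step 3: +4 fires, +3 burnt (F count now 4)
Step 4: +4 fires, +4 burnt (F count now 4)
Step 5: +5 fires, +4 burnt (F count now 5)
Step 6: +1 fires, +5 burnt (F count now 1)
Step 7: +0 fires, +1 burnt (F count now 0)
Fire out after step 7
Initially T: 23, now '.': 32
Total burnt (originally-T cells now '.'): 19

Answer: 19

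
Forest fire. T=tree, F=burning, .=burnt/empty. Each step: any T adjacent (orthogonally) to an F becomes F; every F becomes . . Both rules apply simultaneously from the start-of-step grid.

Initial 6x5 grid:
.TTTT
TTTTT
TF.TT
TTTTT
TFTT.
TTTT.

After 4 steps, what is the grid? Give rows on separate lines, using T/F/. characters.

Step 1: 6 trees catch fire, 2 burn out
  .TTTT
  TFTTT
  F..TT
  TFTTT
  F.FT.
  TFTT.
Step 2: 8 trees catch fire, 6 burn out
  .FTTT
  F.FTT
  ...TT
  F.FTT
  ...F.
  F.FT.
Step 3: 4 trees catch fire, 8 burn out
  ..FTT
  ...FT
  ...TT
  ...FT
  .....
  ...F.
Step 4: 4 trees catch fire, 4 burn out
  ...FT
  ....F
  ...FT
  ....F
  .....
  .....

...FT
....F
...FT
....F
.....
.....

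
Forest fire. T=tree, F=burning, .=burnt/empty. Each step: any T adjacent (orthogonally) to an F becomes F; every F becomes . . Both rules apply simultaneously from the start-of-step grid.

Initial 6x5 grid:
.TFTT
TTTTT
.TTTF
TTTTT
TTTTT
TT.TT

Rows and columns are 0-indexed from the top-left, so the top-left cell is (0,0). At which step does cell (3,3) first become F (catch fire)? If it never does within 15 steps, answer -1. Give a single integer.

Step 1: cell (3,3)='T' (+6 fires, +2 burnt)
Step 2: cell (3,3)='F' (+6 fires, +6 burnt)
  -> target ignites at step 2
Step 3: cell (3,3)='.' (+5 fires, +6 burnt)
Step 4: cell (3,3)='.' (+3 fires, +5 burnt)
Step 5: cell (3,3)='.' (+2 fires, +3 burnt)
Step 6: cell (3,3)='.' (+2 fires, +2 burnt)
Step 7: cell (3,3)='.' (+1 fires, +2 burnt)
Step 8: cell (3,3)='.' (+0 fires, +1 burnt)
  fire out at step 8

2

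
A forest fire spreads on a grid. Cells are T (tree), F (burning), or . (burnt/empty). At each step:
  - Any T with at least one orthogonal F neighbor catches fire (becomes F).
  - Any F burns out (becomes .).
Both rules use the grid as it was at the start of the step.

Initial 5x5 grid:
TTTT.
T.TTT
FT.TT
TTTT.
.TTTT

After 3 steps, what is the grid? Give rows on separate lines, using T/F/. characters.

Step 1: 3 trees catch fire, 1 burn out
  TTTT.
  F.TTT
  .F.TT
  FTTT.
  .TTTT
Step 2: 2 trees catch fire, 3 burn out
  FTTT.
  ..TTT
  ...TT
  .FTT.
  .TTTT
Step 3: 3 trees catch fire, 2 burn out
  .FTT.
  ..TTT
  ...TT
  ..FT.
  .FTTT

.FTT.
..TTT
...TT
..FT.
.FTTT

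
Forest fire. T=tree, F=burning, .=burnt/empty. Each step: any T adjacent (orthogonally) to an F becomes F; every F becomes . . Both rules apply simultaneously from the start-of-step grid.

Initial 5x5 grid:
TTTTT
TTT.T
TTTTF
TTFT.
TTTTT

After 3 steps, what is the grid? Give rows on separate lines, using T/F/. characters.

Step 1: 6 trees catch fire, 2 burn out
  TTTTT
  TTT.F
  TTFF.
  TF.F.
  TTFTT
Step 2: 6 trees catch fire, 6 burn out
  TTTTF
  TTF..
  TF...
  F....
  TF.FT
Step 3: 6 trees catch fire, 6 burn out
  TTFF.
  TF...
  F....
  .....
  F...F

TTFF.
TF...
F....
.....
F...F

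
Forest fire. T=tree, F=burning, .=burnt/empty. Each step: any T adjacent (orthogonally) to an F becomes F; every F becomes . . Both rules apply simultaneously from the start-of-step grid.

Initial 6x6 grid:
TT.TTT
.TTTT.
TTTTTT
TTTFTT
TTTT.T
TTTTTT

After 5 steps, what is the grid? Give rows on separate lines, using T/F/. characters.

Step 1: 4 trees catch fire, 1 burn out
  TT.TTT
  .TTTT.
  TTTFTT
  TTF.FT
  TTTF.T
  TTTTTT
Step 2: 7 trees catch fire, 4 burn out
  TT.TTT
  .TTFT.
  TTF.FT
  TF...F
  TTF..T
  TTTFTT
Step 3: 10 trees catch fire, 7 burn out
  TT.FTT
  .TF.F.
  TF...F
  F.....
  TF...F
  TTF.FT
Step 4: 6 trees catch fire, 10 burn out
  TT..FT
  .F....
  F.....
  ......
  F.....
  TF...F
Step 5: 3 trees catch fire, 6 burn out
  TF...F
  ......
  ......
  ......
  ......
  F.....

TF...F
......
......
......
......
F.....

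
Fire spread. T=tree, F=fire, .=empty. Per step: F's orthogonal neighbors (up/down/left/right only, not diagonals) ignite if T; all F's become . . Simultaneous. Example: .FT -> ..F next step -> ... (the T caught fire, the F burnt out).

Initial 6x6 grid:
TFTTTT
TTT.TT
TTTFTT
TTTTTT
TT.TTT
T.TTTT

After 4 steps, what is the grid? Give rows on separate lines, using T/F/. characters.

Step 1: 6 trees catch fire, 2 burn out
  F.FTTT
  TFT.TT
  TTF.FT
  TTTFTT
  TT.TTT
  T.TTTT
Step 2: 9 trees catch fire, 6 burn out
  ...FTT
  F.F.FT
  TF...F
  TTF.FT
  TT.FTT
  T.TTTT
Step 3: 7 trees catch fire, 9 burn out
  ....FT
  .....F
  F.....
  TF...F
  TT..FT
  T.TFTT
Step 4: 6 trees catch fire, 7 burn out
  .....F
  ......
  ......
  F.....
  TF...F
  T.F.FT

.....F
......
......
F.....
TF...F
T.F.FT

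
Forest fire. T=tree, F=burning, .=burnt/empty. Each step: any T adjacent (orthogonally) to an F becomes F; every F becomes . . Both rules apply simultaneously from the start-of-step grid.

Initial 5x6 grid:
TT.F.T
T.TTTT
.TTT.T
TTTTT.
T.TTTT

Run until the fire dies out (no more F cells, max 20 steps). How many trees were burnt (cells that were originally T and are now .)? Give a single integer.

Answer: 19

Derivation:
Step 1: +1 fires, +1 burnt (F count now 1)
Step 2: +3 fires, +1 burnt (F count now 3)
Step 3: +3 fires, +3 burnt (F count now 3)
Step 4: +6 fires, +3 burnt (F count now 6)
Step 5: +3 fires, +6 burnt (F count now 3)
Step 6: +2 fires, +3 burnt (F count now 2)
Step 7: +1 fires, +2 burnt (F count now 1)
Step 8: +0 fires, +1 burnt (F count now 0)
Fire out after step 8
Initially T: 22, now '.': 27
Total burnt (originally-T cells now '.'): 19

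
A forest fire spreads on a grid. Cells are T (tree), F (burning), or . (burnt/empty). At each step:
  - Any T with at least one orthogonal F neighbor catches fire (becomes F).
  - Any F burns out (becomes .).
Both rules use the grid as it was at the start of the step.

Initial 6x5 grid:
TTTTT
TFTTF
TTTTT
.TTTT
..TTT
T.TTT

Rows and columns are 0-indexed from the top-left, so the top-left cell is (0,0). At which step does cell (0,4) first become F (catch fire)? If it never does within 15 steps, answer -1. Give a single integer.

Step 1: cell (0,4)='F' (+7 fires, +2 burnt)
  -> target ignites at step 1
Step 2: cell (0,4)='.' (+8 fires, +7 burnt)
Step 3: cell (0,4)='.' (+3 fires, +8 burnt)
Step 4: cell (0,4)='.' (+3 fires, +3 burnt)
Step 5: cell (0,4)='.' (+2 fires, +3 burnt)
Step 6: cell (0,4)='.' (+0 fires, +2 burnt)
  fire out at step 6

1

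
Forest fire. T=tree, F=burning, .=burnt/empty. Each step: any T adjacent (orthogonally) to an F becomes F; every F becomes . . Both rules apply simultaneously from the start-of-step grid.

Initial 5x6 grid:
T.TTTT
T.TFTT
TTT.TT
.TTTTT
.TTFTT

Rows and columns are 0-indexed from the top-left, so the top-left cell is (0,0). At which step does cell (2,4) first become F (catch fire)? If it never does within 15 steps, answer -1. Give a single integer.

Step 1: cell (2,4)='T' (+6 fires, +2 burnt)
Step 2: cell (2,4)='F' (+9 fires, +6 burnt)
  -> target ignites at step 2
Step 3: cell (2,4)='.' (+5 fires, +9 burnt)
Step 4: cell (2,4)='.' (+1 fires, +5 burnt)
Step 5: cell (2,4)='.' (+1 fires, +1 burnt)
Step 6: cell (2,4)='.' (+1 fires, +1 burnt)
Step 7: cell (2,4)='.' (+0 fires, +1 burnt)
  fire out at step 7

2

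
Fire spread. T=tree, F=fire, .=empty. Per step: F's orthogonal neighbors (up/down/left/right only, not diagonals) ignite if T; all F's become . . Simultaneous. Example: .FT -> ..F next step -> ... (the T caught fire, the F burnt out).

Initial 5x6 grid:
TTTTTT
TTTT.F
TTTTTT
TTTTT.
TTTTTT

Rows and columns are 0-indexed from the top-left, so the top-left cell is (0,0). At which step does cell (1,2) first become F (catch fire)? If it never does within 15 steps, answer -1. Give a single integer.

Step 1: cell (1,2)='T' (+2 fires, +1 burnt)
Step 2: cell (1,2)='T' (+2 fires, +2 burnt)
Step 3: cell (1,2)='T' (+3 fires, +2 burnt)
Step 4: cell (1,2)='T' (+5 fires, +3 burnt)
Step 5: cell (1,2)='F' (+6 fires, +5 burnt)
  -> target ignites at step 5
Step 6: cell (1,2)='.' (+5 fires, +6 burnt)
Step 7: cell (1,2)='.' (+3 fires, +5 burnt)
Step 8: cell (1,2)='.' (+1 fires, +3 burnt)
Step 9: cell (1,2)='.' (+0 fires, +1 burnt)
  fire out at step 9

5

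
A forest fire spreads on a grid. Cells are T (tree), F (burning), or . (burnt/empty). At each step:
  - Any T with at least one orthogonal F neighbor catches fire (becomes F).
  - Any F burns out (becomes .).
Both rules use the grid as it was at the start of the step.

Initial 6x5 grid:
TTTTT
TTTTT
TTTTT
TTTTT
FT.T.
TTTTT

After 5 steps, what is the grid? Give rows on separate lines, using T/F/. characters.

Step 1: 3 trees catch fire, 1 burn out
  TTTTT
  TTTTT
  TTTTT
  FTTTT
  .F.T.
  FTTTT
Step 2: 3 trees catch fire, 3 burn out
  TTTTT
  TTTTT
  FTTTT
  .FTTT
  ...T.
  .FTTT
Step 3: 4 trees catch fire, 3 burn out
  TTTTT
  FTTTT
  .FTTT
  ..FTT
  ...T.
  ..FTT
Step 4: 5 trees catch fire, 4 burn out
  FTTTT
  .FTTT
  ..FTT
  ...FT
  ...T.
  ...FT
Step 5: 6 trees catch fire, 5 burn out
  .FTTT
  ..FTT
  ...FT
  ....F
  ...F.
  ....F

.FTTT
..FTT
...FT
....F
...F.
....F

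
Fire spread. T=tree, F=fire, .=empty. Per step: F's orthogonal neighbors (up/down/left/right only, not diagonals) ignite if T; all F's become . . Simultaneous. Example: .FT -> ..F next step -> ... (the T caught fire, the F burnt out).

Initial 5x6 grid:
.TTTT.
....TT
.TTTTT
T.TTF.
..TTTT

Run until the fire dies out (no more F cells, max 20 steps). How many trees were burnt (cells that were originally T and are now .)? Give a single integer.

Answer: 17

Derivation:
Step 1: +3 fires, +1 burnt (F count now 3)
Step 2: +6 fires, +3 burnt (F count now 6)
Step 3: +4 fires, +6 burnt (F count now 4)
Step 4: +2 fires, +4 burnt (F count now 2)
Step 5: +1 fires, +2 burnt (F count now 1)
Step 6: +1 fires, +1 burnt (F count now 1)
Step 7: +0 fires, +1 burnt (F count now 0)
Fire out after step 7
Initially T: 18, now '.': 29
Total burnt (originally-T cells now '.'): 17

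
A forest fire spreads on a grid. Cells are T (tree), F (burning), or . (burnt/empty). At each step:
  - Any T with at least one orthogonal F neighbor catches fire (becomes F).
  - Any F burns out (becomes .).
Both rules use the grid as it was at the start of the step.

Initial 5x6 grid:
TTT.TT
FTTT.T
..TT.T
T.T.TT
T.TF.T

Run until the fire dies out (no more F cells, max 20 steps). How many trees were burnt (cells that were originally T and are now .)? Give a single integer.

Answer: 10

Derivation:
Step 1: +3 fires, +2 burnt (F count now 3)
Step 2: +3 fires, +3 burnt (F count now 3)
Step 3: +3 fires, +3 burnt (F count now 3)
Step 4: +1 fires, +3 burnt (F count now 1)
Step 5: +0 fires, +1 burnt (F count now 0)
Fire out after step 5
Initially T: 19, now '.': 21
Total burnt (originally-T cells now '.'): 10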